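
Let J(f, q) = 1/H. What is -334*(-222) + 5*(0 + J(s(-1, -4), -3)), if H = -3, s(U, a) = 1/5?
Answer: 222439/3 ≈ 74146.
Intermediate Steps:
s(U, a) = 1/5
J(f, q) = -1/3 (J(f, q) = 1/(-3) = -1/3)
-334*(-222) + 5*(0 + J(s(-1, -4), -3)) = -334*(-222) + 5*(0 - 1/3) = 74148 + 5*(-1/3) = 74148 - 5/3 = 222439/3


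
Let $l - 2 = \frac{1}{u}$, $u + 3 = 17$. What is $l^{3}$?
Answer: $\frac{24389}{2744} \approx 8.8881$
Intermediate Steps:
$u = 14$ ($u = -3 + 17 = 14$)
$l = \frac{29}{14}$ ($l = 2 + \frac{1}{14} = \frac{29}{14} \approx 2.0714$)
$l^{3} = \left(\frac{29}{14}\right)^{3} = \frac{24389}{2744}$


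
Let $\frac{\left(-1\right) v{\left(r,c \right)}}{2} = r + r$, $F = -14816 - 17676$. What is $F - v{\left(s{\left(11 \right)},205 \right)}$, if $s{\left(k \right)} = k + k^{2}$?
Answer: $-31964$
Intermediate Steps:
$F = -32492$
$v{\left(r,c \right)} = - 4 r$ ($v{\left(r,c \right)} = - 2 \left(r + r\right) = - 2 \cdot 2 r = - 4 r$)
$F - v{\left(s{\left(11 \right)},205 \right)} = -32492 - - 4 \cdot 11 \left(1 + 11\right) = -32492 - - 4 \cdot 11 \cdot 12 = -32492 - \left(-4\right) 132 = -32492 - -528 = -32492 + 528 = -31964$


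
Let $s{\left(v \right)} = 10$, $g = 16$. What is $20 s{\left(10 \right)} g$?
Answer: $3200$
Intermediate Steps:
$20 s{\left(10 \right)} g = 20 \cdot 10 \cdot 16 = 200 \cdot 16 = 3200$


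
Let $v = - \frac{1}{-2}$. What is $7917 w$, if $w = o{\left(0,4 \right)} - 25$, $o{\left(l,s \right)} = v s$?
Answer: $-182091$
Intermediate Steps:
$v = \frac{1}{2}$ ($v = \left(-1\right) \left(- \frac{1}{2}\right) = \frac{1}{2} \approx 0.5$)
$o{\left(l,s \right)} = \frac{s}{2}$
$w = -23$ ($w = \frac{1}{2} \cdot 4 - 25 = 2 - 25 = -23$)
$7917 w = 7917 \left(-23\right) = -182091$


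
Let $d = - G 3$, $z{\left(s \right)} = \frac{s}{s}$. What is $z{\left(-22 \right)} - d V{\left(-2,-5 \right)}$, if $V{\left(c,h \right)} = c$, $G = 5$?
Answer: $-29$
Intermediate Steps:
$z{\left(s \right)} = 1$
$d = -15$ ($d = \left(-1\right) 5 \cdot 3 = \left(-5\right) 3 = -15$)
$z{\left(-22 \right)} - d V{\left(-2,-5 \right)} = 1 - \left(-15\right) \left(-2\right) = 1 - 30 = -29$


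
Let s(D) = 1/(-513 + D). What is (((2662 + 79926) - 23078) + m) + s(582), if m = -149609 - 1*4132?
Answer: -6501938/69 ≈ -94231.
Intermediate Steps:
m = -153741 (m = -149609 - 4132 = -153741)
(((2662 + 79926) - 23078) + m) + s(582) = (((2662 + 79926) - 23078) - 153741) + 1/(-513 + 582) = ((82588 - 23078) - 153741) + 1/69 = (59510 - 153741) + 1/69 = -94231 + 1/69 = -6501938/69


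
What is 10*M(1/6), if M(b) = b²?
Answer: 5/18 ≈ 0.27778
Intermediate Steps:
10*M(1/6) = 10*(1/6)² = 10*(⅙)² = 10*(1/36) = 5/18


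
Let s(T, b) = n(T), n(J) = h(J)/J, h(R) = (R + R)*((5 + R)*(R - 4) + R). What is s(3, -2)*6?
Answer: -60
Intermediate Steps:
h(R) = 2*R*(R + (-4 + R)*(5 + R)) (h(R) = (2*R)*((5 + R)*(-4 + R) + R) = (2*R)*((-4 + R)*(5 + R) + R) = (2*R)*(R + (-4 + R)*(5 + R)) = 2*R*(R + (-4 + R)*(5 + R)))
n(J) = -40 + 2*J² + 4*J (n(J) = (2*J*(-20 + J² + 2*J))/J = -40 + 2*J² + 4*J)
s(T, b) = -40 + 2*T² + 4*T
s(3, -2)*6 = (-40 + 2*3² + 4*3)*6 = (-40 + 2*9 + 12)*6 = (-40 + 18 + 12)*6 = -10*6 = -60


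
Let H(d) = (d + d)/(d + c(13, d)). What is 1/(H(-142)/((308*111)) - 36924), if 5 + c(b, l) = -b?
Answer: -1367520/50494308409 ≈ -2.7083e-5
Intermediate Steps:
c(b, l) = -5 - b
H(d) = 2*d/(-18 + d) (H(d) = (d + d)/(d + (-5 - 1*13)) = (2*d)/(d + (-5 - 13)) = (2*d)/(d - 18) = (2*d)/(-18 + d) = 2*d/(-18 + d))
1/(H(-142)/((308*111)) - 36924) = 1/((2*(-142)/(-18 - 142))/((308*111)) - 36924) = 1/((2*(-142)/(-160))/34188 - 36924) = 1/((2*(-142)*(-1/160))*(1/34188) - 36924) = 1/((71/40)*(1/34188) - 36924) = 1/(71/1367520 - 36924) = 1/(-50494308409/1367520) = -1367520/50494308409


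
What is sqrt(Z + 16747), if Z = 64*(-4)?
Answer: sqrt(16491) ≈ 128.42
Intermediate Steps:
Z = -256
sqrt(Z + 16747) = sqrt(-256 + 16747) = sqrt(16491)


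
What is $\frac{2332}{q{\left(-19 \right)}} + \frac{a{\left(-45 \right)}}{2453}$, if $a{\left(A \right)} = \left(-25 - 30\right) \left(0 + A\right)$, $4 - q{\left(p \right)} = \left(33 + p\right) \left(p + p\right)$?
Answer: $\frac{160159}{29882} \approx 5.3597$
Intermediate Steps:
$q{\left(p \right)} = 4 - 2 p \left(33 + p\right)$ ($q{\left(p \right)} = 4 - \left(33 + p\right) \left(p + p\right) = 4 - \left(33 + p\right) 2 p = 4 - 2 p \left(33 + p\right)$)
$a{\left(A \right)} = - 55 A$
$\frac{2332}{q{\left(-19 \right)}} + \frac{a{\left(-45 \right)}}{2453} = \frac{2332}{4 - -1254 - 2 \left(-19\right)^{2}} + \frac{\left(-55\right) \left(-45\right)}{2453} = \frac{2332}{4 + 1254 - 722} + 2475 \cdot \frac{1}{2453} = \frac{2332}{4 + 1254 - 722} + \frac{225}{223} = \frac{2332}{536} + \frac{225}{223} = 2332 \cdot \frac{1}{536} + \frac{225}{223} = \frac{583}{134} + \frac{225}{223} = \frac{160159}{29882}$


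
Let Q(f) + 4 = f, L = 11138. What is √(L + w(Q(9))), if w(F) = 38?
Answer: 2*√2794 ≈ 105.72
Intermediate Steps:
Q(f) = -4 + f
√(L + w(Q(9))) = √(11138 + 38) = √11176 = 2*√2794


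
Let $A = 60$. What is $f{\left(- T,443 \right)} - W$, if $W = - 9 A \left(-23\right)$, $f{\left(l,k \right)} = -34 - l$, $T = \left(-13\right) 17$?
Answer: $-12675$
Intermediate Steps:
$T = -221$
$W = 12420$ ($W = \left(-9\right) 60 \left(-23\right) = \left(-540\right) \left(-23\right) = 12420$)
$f{\left(- T,443 \right)} - W = \left(-34 - \left(-1\right) \left(-221\right)\right) - 12420 = \left(-34 - 221\right) - 12420 = -255 - 12420 = -12675$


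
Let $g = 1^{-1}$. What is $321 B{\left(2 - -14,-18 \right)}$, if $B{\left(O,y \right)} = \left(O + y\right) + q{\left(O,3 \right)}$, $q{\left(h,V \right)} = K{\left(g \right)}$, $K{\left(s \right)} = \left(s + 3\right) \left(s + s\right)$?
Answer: $1926$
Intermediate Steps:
$g = 1$
$K{\left(s \right)} = 2 s \left(3 + s\right)$ ($K{\left(s \right)} = \left(3 + s\right) 2 s = 2 s \left(3 + s\right)$)
$q{\left(h,V \right)} = 8$ ($q{\left(h,V \right)} = 2 \cdot 1 \left(3 + 1\right) = 2 \cdot 1 \cdot 4 = 8$)
$B{\left(O,y \right)} = 8 + O + y$ ($B{\left(O,y \right)} = \left(O + y\right) + 8 = 8 + O + y$)
$321 B{\left(2 - -14,-18 \right)} = 321 \left(8 + \left(2 - -14\right) - 18\right) = 321 \left(8 + \left(2 + 14\right) - 18\right) = 321 \left(8 + 16 - 18\right) = 321 \cdot 6 = 1926$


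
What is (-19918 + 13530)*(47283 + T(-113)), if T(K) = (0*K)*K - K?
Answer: -302765648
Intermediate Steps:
T(K) = -K (T(K) = 0*K - K = 0 - K = -K)
(-19918 + 13530)*(47283 + T(-113)) = (-19918 + 13530)*(47283 - 1*(-113)) = -6388*(47283 + 113) = -6388*47396 = -302765648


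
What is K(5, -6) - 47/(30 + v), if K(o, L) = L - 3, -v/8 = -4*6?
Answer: -2045/222 ≈ -9.2117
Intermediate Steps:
v = 192 (v = -(-32)*6 = -8*(-24) = 192)
K(o, L) = -3 + L
K(5, -6) - 47/(30 + v) = (-3 - 6) - 47/(30 + 192) = -9 - 47/222 = -2045/222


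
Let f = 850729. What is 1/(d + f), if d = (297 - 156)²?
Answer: 1/870610 ≈ 1.1486e-6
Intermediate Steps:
d = 19881 (d = 141² = 19881)
1/(d + f) = 1/(19881 + 850729) = 1/870610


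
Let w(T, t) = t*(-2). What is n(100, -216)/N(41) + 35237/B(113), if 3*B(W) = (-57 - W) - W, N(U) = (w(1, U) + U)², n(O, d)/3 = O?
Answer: -177615291/475723 ≈ -373.36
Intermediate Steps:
w(T, t) = -2*t
n(O, d) = 3*O
N(U) = U² (N(U) = (-2*U + U)² = (-U)² = U²)
B(W) = -19 - 2*W/3 (B(W) = ((-57 - W) - W)/3 = (-57 - 2*W)/3 = -19 - 2*W/3)
n(100, -216)/N(41) + 35237/B(113) = (3*100)/(41²) + 35237/(-19 - ⅔*113) = 300/1681 + 35237/(-19 - 226/3) = 300*(1/1681) + 35237/(-283/3) = 300/1681 + 35237*(-3/283) = 300/1681 - 105711/283 = -177615291/475723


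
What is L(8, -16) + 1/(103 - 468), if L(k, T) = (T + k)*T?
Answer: 46719/365 ≈ 128.00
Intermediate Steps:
L(k, T) = T*(T + k)
L(8, -16) + 1/(103 - 468) = -16*(-16 + 8) + 1/(103 - 468) = -16*(-8) + 1/(-365) = 128 - 1/365 = 46719/365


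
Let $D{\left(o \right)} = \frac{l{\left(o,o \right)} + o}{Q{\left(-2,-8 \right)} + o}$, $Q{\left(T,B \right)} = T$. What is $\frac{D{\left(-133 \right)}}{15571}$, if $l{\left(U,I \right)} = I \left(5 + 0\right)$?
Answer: $\frac{266}{700695} \approx 0.00037962$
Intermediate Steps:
$l{\left(U,I \right)} = 5 I$ ($l{\left(U,I \right)} = I 5 = 5 I$)
$D{\left(o \right)} = \frac{6 o}{-2 + o}$ ($D{\left(o \right)} = \frac{5 o + o}{-2 + o} = \frac{6 o}{-2 + o}$)
$\frac{D{\left(-133 \right)}}{15571} = \frac{6 \left(-133\right) \frac{1}{-2 - 133}}{15571} = 6 \left(-133\right) \frac{1}{-135} \cdot \frac{1}{15571} = 6 \left(-133\right) \left(- \frac{1}{135}\right) \frac{1}{15571} = \frac{266}{45} \cdot \frac{1}{15571} = \frac{266}{700695}$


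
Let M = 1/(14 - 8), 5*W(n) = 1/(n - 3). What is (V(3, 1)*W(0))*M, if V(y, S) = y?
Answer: -1/30 ≈ -0.033333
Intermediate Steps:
W(n) = 1/(5*(-3 + n)) (W(n) = 1/(5*(n - 3)) = 1/(5*(-3 + n)))
M = ⅙ (M = 1/6 = ⅙ ≈ 0.16667)
(V(3, 1)*W(0))*M = (3*(1/(5*(-3 + 0))))*(⅙) = (3*((⅕)/(-3)))*(⅙) = (3*((⅕)*(-⅓)))*(⅙) = (3*(-1/15))*(⅙) = -⅕*⅙ = -1/30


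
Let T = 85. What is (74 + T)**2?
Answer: 25281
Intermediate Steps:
(74 + T)**2 = (74 + 85)**2 = 159**2 = 25281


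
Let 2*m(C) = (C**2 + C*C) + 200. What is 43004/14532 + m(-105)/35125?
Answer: 3344368/1020873 ≈ 3.2760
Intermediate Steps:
m(C) = 100 + C**2 (m(C) = ((C**2 + C*C) + 200)/2 = ((C**2 + C**2) + 200)/2 = (2*C**2 + 200)/2 = (200 + 2*C**2)/2 = 100 + C**2)
43004/14532 + m(-105)/35125 = 43004/14532 + (100 + (-105)**2)/35125 = 43004*(1/14532) + (100 + 11025)*(1/35125) = 10751/3633 + 11125*(1/35125) = 10751/3633 + 89/281 = 3344368/1020873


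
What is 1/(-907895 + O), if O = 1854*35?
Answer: -1/843005 ≈ -1.1862e-6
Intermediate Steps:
O = 64890
1/(-907895 + O) = 1/(-907895 + 64890) = 1/(-843005) = -1/843005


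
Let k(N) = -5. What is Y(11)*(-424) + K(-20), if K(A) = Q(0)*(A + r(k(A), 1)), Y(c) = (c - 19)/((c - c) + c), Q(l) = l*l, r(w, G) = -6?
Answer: 3392/11 ≈ 308.36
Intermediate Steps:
Q(l) = l²
Y(c) = (-19 + c)/c (Y(c) = (-19 + c)/(0 + c) = (-19 + c)/c)
K(A) = 0 (K(A) = 0²*(A - 6) = 0*(-6 + A) = 0)
Y(11)*(-424) + K(-20) = ((-19 + 11)/11)*(-424) + 0 = ((1/11)*(-8))*(-424) + 0 = -8/11*(-424) + 0 = 3392/11 + 0 = 3392/11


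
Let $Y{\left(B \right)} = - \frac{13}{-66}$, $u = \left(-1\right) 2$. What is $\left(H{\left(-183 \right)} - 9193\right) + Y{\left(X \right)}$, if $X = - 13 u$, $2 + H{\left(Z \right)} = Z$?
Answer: $- \frac{618935}{66} \approx -9377.8$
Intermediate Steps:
$u = -2$
$H{\left(Z \right)} = -2 + Z$
$X = 26$ ($X = \left(-13\right) \left(-2\right) = 26$)
$Y{\left(B \right)} = \frac{13}{66}$ ($Y{\left(B \right)} = \left(-13\right) \left(- \frac{1}{66}\right) = \frac{13}{66}$)
$\left(H{\left(-183 \right)} - 9193\right) + Y{\left(X \right)} = \left(\left(-2 - 183\right) - 9193\right) + \frac{13}{66} = \left(-185 - 9193\right) + \frac{13}{66} = -9378 + \frac{13}{66} = - \frac{618935}{66}$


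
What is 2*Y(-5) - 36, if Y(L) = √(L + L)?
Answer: -36 + 2*I*√10 ≈ -36.0 + 6.3246*I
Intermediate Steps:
Y(L) = √2*√L (Y(L) = √(2*L) = √2*√L)
2*Y(-5) - 36 = 2*(√2*√(-5)) - 36 = 2*(√2*(I*√5)) - 36 = 2*(I*√10) - 36 = 2*I*√10 - 36 = -36 + 2*I*√10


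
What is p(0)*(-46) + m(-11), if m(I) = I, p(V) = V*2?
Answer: -11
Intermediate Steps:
p(V) = 2*V
p(0)*(-46) + m(-11) = (2*0)*(-46) - 11 = 0*(-46) - 11 = 0 - 11 = -11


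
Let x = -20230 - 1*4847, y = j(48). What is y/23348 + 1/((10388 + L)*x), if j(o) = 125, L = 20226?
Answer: 3690899477/689401135644 ≈ 0.0053538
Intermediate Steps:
y = 125
x = -25077 (x = -20230 - 4847 = -25077)
y/23348 + 1/((10388 + L)*x) = 125/23348 + 1/((10388 + 20226)*(-25077)) = 125*(1/23348) - 1/25077/30614 = 125/23348 + (1/30614)*(-1/25077) = 125/23348 - 1/767707278 = 3690899477/689401135644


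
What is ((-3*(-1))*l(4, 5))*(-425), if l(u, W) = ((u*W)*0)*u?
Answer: 0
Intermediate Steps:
l(u, W) = 0 (l(u, W) = ((W*u)*0)*u = 0*u = 0)
((-3*(-1))*l(4, 5))*(-425) = (-3*(-1)*0)*(-425) = (3*0)*(-425) = 0*(-425) = 0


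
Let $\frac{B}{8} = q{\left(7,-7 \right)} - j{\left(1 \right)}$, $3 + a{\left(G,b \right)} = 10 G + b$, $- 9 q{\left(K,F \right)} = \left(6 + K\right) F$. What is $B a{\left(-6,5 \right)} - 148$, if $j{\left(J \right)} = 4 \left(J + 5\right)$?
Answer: $\frac{56668}{9} \approx 6296.4$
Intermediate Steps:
$q{\left(K,F \right)} = - \frac{F \left(6 + K\right)}{9}$ ($q{\left(K,F \right)} = - \frac{\left(6 + K\right) F}{9} = - \frac{F \left(6 + K\right)}{9}$)
$a{\left(G,b \right)} = -3 + b + 10 G$ ($a{\left(G,b \right)} = -3 + \left(10 G + b\right) = -3 + \left(b + 10 G\right) = -3 + b + 10 G$)
$j{\left(J \right)} = 20 + 4 J$ ($j{\left(J \right)} = 4 \left(5 + J\right) = 20 + 4 J$)
$B = - \frac{1000}{9}$ ($B = 8 \left(\left(- \frac{1}{9}\right) \left(-7\right) \left(6 + 7\right) - \left(20 + 4 \cdot 1\right)\right) = 8 \left(\left(- \frac{1}{9}\right) \left(-7\right) 13 - \left(20 + 4\right)\right) = 8 \left(\frac{91}{9} - 24\right) = 8 \left(- \frac{125}{9}\right) = - \frac{1000}{9} \approx -111.11$)
$B a{\left(-6,5 \right)} - 148 = - \frac{1000 \left(-3 + 5 + 10 \left(-6\right)\right)}{9} - 148 = - \frac{1000 \left(-3 + 5 - 60\right)}{9} - 148 = \left(- \frac{1000}{9}\right) \left(-58\right) - 148 = \frac{58000}{9} - 148 = \frac{56668}{9}$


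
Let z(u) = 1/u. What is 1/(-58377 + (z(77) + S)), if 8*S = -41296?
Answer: -77/4892502 ≈ -1.5738e-5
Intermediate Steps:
S = -5162 (S = (⅛)*(-41296) = -5162)
1/(-58377 + (z(77) + S)) = 1/(-58377 + (1/77 - 5162)) = 1/(-58377 - 397473/77) = 1/(-4892502/77) = -77/4892502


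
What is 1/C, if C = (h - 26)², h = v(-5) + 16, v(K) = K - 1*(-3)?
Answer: 1/144 ≈ 0.0069444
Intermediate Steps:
v(K) = 3 + K (v(K) = K + 3 = 3 + K)
h = 14 (h = (3 - 5) + 16 = -2 + 16 = 14)
C = 144 (C = (14 - 26)² = (-12)² = 144)
1/C = 1/144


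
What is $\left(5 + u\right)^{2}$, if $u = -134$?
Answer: $16641$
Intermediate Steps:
$\left(5 + u\right)^{2} = \left(5 - 134\right)^{2} = \left(-129\right)^{2} = 16641$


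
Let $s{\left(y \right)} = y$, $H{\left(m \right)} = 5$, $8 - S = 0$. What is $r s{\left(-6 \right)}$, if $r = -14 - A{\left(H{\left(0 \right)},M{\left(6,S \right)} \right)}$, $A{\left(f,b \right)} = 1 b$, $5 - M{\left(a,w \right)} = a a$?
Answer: $-102$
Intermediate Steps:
$S = 8$ ($S = 8 - 0 = 8 + 0 = 8$)
$M{\left(a,w \right)} = 5 - a^{2}$ ($M{\left(a,w \right)} = 5 - a a = 5 - a^{2}$)
$A{\left(f,b \right)} = b$
$r = 17$ ($r = -14 - \left(5 - 6^{2}\right) = -14 - \left(5 - 36\right) = -14 - -31 = -14 + 31 = 17$)
$r s{\left(-6 \right)} = 17 \left(-6\right) = -102$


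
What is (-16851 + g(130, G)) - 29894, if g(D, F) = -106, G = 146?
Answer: -46851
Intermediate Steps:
(-16851 + g(130, G)) - 29894 = (-16851 - 106) - 29894 = -16957 - 29894 = -46851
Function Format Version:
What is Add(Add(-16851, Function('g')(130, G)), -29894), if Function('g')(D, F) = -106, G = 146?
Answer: -46851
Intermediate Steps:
Add(Add(-16851, Function('g')(130, G)), -29894) = Add(Add(-16851, -106), -29894) = Add(-16957, -29894) = -46851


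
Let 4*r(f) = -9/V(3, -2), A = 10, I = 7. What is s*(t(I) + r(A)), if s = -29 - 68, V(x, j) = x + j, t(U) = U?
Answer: -1843/4 ≈ -460.75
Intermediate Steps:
V(x, j) = j + x
r(f) = -9/4 (r(f) = (-9/(-2 + 3))/4 = (-9/1)/4 = (-9*1)/4 = (¼)*(-9) = -9/4)
s = -97
s*(t(I) + r(A)) = -97*(7 - 9/4) = -97*19/4 = -1843/4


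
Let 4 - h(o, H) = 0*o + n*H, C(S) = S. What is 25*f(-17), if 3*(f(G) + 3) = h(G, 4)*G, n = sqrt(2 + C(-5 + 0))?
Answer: -1925/3 + 1700*I*sqrt(3)/3 ≈ -641.67 + 981.5*I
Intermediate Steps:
n = I*sqrt(3) (n = sqrt(2 + (-5 + 0)) = sqrt(2 - 5) = sqrt(-3) = I*sqrt(3) ≈ 1.732*I)
h(o, H) = 4 - I*H*sqrt(3) (h(o, H) = 4 - (0*o + (I*sqrt(3))*H) = 4 - (0 + I*H*sqrt(3)) = 4 - I*H*sqrt(3))
f(G) = -3 + G*(4 - 4*I*sqrt(3))/3 (f(G) = -3 + ((4 - 1*I*4*sqrt(3))*G)/3 = -3 + ((4 - 4*I*sqrt(3))*G)/3 = -3 + (G*(4 - 4*I*sqrt(3)))/3 = -3 + G*(4 - 4*I*sqrt(3))/3)
25*f(-17) = 25*(-3 + (4/3)*(-17)*(1 - I*sqrt(3))) = 25*(-3 + (-68/3 + 68*I*sqrt(3)/3)) = 25*(-77/3 + 68*I*sqrt(3)/3) = -1925/3 + 1700*I*sqrt(3)/3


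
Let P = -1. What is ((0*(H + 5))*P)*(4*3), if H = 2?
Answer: 0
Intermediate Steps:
((0*(H + 5))*P)*(4*3) = ((0*(2 + 5))*(-1))*(4*3) = ((0*7)*(-1))*12 = (0*(-1))*12 = 0*12 = 0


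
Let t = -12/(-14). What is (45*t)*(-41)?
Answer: -11070/7 ≈ -1581.4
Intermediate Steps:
t = 6/7 (t = -12*(-1/14) = 6/7 ≈ 0.85714)
(45*t)*(-41) = (45*(6/7))*(-41) = (270/7)*(-41) = -11070/7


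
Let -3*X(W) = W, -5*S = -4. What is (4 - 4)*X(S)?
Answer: 0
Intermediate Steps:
S = ⅘ (S = -⅕*(-4) = ⅘ ≈ 0.80000)
X(W) = -W/3
(4 - 4)*X(S) = (4 - 4)*(-⅓*⅘) = 0*(-4/15) = 0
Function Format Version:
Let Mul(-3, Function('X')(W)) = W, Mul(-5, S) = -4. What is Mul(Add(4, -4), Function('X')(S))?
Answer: 0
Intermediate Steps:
S = Rational(4, 5) (S = Mul(Rational(-1, 5), -4) = Rational(4, 5) ≈ 0.80000)
Function('X')(W) = Mul(Rational(-1, 3), W)
Mul(Add(4, -4), Function('X')(S)) = Mul(Add(4, -4), Mul(Rational(-1, 3), Rational(4, 5))) = Mul(0, Rational(-4, 15)) = 0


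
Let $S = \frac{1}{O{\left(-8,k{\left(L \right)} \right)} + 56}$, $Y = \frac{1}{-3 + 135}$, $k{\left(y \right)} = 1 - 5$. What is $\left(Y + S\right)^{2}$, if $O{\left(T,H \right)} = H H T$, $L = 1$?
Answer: $\frac{25}{627264} \approx 3.9856 \cdot 10^{-5}$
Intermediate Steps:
$k{\left(y \right)} = -4$ ($k{\left(y \right)} = 1 - 5 = -4$)
$O{\left(T,H \right)} = T H^{2}$ ($O{\left(T,H \right)} = H^{2} T = T H^{2}$)
$Y = \frac{1}{132} \approx 0.0075758$
$S = - \frac{1}{72}$ ($S = \frac{1}{- 8 \left(-4\right)^{2} + 56} = \frac{1}{\left(-8\right) 16 + 56} = \frac{1}{-128 + 56} = \frac{1}{-72} = - \frac{1}{72} \approx -0.013889$)
$\left(Y + S\right)^{2} = \left(\frac{1}{132} - \frac{1}{72}\right)^{2} = \left(- \frac{5}{792}\right)^{2} = \frac{25}{627264}$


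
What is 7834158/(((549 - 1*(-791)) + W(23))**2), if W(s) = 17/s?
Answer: 460474398/105657841 ≈ 4.3582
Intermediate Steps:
7834158/(((549 - 1*(-791)) + W(23))**2) = 7834158/(((549 - 1*(-791)) + 17/23)**2) = 7834158/(((549 + 791) + 17*(1/23))**2) = 7834158/((1340 + 17/23)**2) = 7834158/((30837/23)**2) = 7834158/(950920569/529) = 7834158*(529/950920569) = 460474398/105657841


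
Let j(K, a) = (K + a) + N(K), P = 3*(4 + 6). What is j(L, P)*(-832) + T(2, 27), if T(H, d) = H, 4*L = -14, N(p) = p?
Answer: -19134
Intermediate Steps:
P = 30 (P = 3*10 = 30)
L = -7/2 (L = (1/4)*(-14) = -7/2 ≈ -3.5000)
j(K, a) = a + 2*K (j(K, a) = (K + a) + K = a + 2*K)
j(L, P)*(-832) + T(2, 27) = (30 + 2*(-7/2))*(-832) + 2 = (30 - 7)*(-832) + 2 = 23*(-832) + 2 = -19136 + 2 = -19134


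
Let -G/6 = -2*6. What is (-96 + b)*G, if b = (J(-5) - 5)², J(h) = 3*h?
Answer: 21888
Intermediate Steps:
G = 72 (G = -(-12)*6 = -6*(-12) = 72)
b = 400 (b = (3*(-5) - 5)² = (-15 - 5)² = (-20)² = 400)
(-96 + b)*G = (-96 + 400)*72 = 304*72 = 21888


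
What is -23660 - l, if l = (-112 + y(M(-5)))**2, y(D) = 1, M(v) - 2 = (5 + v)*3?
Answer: -35981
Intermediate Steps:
M(v) = 17 + 3*v (M(v) = 2 + (5 + v)*3 = 2 + (15 + 3*v) = 17 + 3*v)
l = 12321 (l = (-112 + 1)**2 = (-111)**2 = 12321)
-23660 - l = -23660 - 1*12321 = -23660 - 12321 = -35981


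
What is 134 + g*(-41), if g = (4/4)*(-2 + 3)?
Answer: 93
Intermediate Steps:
g = 1 (g = (4*(1/4))*1 = 1*1 = 1)
134 + g*(-41) = 134 + 1*(-41) = 134 - 41 = 93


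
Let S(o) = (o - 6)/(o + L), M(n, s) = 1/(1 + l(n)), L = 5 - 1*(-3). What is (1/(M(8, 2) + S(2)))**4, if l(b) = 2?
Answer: 50625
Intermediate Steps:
L = 8 (L = 5 + 3 = 8)
M(n, s) = 1/3 (M(n, s) = 1/(1 + 2) = 1/3)
S(o) = (-6 + o)/(8 + o) (S(o) = (o - 6)/(o + 8) = (-6 + o)/(8 + o))
(1/(M(8, 2) + S(2)))**4 = (1/(1/3 + (-6 + 2)/(8 + 2)))**4 = (1/(1/3 - 4/10))**4 = (1/(1/3 + (1/10)*(-4)))**4 = (1/(1/3 - 2/5))**4 = (1/(-1/15))**4 = (-15)**4 = 50625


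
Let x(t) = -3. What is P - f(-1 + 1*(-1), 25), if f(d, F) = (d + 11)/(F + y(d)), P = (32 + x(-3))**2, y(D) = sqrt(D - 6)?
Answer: 177376/211 + 6*I*sqrt(2)/211 ≈ 840.64 + 0.040215*I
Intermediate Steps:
y(D) = sqrt(-6 + D)
P = 841 (P = (32 - 3)**2 = 29**2 = 841)
f(d, F) = (11 + d)/(F + sqrt(-6 + d)) (f(d, F) = (d + 11)/(F + sqrt(-6 + d)) = (11 + d)/(F + sqrt(-6 + d)))
P - f(-1 + 1*(-1), 25) = 841 - (11 + (-1 + 1*(-1)))/(25 + sqrt(-6 + (-1 + 1*(-1)))) = 841 - (11 + (-1 - 1))/(25 + sqrt(-6 + (-1 - 1))) = 841 - (11 - 2)/(25 + sqrt(-6 - 2)) = 841 - 9/(25 + sqrt(-8)) = 841 - 9/(25 + 2*I*sqrt(2))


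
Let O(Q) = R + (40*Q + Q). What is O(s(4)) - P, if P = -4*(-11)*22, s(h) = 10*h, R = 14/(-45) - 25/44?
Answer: 1328819/1980 ≈ 671.12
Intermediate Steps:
R = -1741/1980 (R = 14*(-1/45) - 25*1/44 = -14/45 - 25/44 = -1741/1980 ≈ -0.87929)
P = 968 (P = 44*22 = 968)
O(Q) = -1741/1980 + 41*Q (O(Q) = -1741/1980 + (40*Q + Q) = -1741/1980 + 41*Q)
O(s(4)) - P = (-1741/1980 + 41*(10*4)) - 1*968 = (-1741/1980 + 41*40) - 968 = (-1741/1980 + 1640) - 968 = 3245459/1980 - 968 = 1328819/1980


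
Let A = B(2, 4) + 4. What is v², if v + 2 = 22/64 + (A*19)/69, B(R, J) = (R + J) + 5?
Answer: 3316041/541696 ≈ 6.1216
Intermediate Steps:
B(R, J) = 5 + J + R (B(R, J) = (J + R) + 5 = 5 + J + R)
A = 15 (A = (5 + 4 + 2) + 4 = 11 + 4 = 15)
v = 1821/736 (v = -2 + (22/64 + (15*19)/69) = -2 + (22*(1/64) + 285*(1/69)) = -2 + (11/32 + 95/23) = -2 + 3293/736 = 1821/736 ≈ 2.4742)
v² = (1821/736)² = 3316041/541696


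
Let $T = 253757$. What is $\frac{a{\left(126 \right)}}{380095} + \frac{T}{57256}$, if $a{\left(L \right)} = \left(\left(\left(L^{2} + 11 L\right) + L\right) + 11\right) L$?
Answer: $\frac{221972607059}{21762719320} \approx 10.2$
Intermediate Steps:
$a{\left(L \right)} = L \left(11 + L^{2} + 12 L\right)$ ($a{\left(L \right)} = \left(\left(L^{2} + 12 L\right) + 11\right) L = \left(11 + L^{2} + 12 L\right) L = L \left(11 + L^{2} + 12 L\right)$)
$\frac{a{\left(126 \right)}}{380095} + \frac{T}{57256} = \frac{126 \left(11 + 126^{2} + 12 \cdot 126\right)}{380095} + \frac{253757}{57256} = 126 \left(11 + 15876 + 1512\right) \frac{1}{380095} + 253757 \cdot \frac{1}{57256} = 126 \cdot 17399 \cdot \frac{1}{380095} + \frac{253757}{57256} = 2192274 \cdot \frac{1}{380095} + \frac{253757}{57256} = \frac{2192274}{380095} + \frac{253757}{57256} = \frac{221972607059}{21762719320}$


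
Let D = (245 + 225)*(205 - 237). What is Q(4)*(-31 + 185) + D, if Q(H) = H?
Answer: -14424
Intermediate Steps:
D = -15040 (D = 470*(-32) = -15040)
Q(4)*(-31 + 185) + D = 4*(-31 + 185) - 15040 = 4*154 - 15040 = 616 - 15040 = -14424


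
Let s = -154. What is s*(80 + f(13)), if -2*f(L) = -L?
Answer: -13321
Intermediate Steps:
f(L) = L/2 (f(L) = -(-1)*L/2 = L/2)
s*(80 + f(13)) = -154*(80 + (½)*13) = -154*(80 + 13/2) = -154*173/2 = -13321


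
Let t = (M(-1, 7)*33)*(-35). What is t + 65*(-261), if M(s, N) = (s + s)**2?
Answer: -21585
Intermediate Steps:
M(s, N) = 4*s**2 (M(s, N) = (2*s)**2 = 4*s**2)
t = -4620 (t = ((4*(-1)**2)*33)*(-35) = ((4*1)*33)*(-35) = (4*33)*(-35) = 132*(-35) = -4620)
t + 65*(-261) = -4620 + 65*(-261) = -4620 - 16965 = -21585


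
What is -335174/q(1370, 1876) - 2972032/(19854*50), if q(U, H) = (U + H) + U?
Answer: -43305766189/572787900 ≈ -75.605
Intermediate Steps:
q(U, H) = H + 2*U (q(U, H) = (H + U) + U = H + 2*U)
-335174/q(1370, 1876) - 2972032/(19854*50) = -335174/(1876 + 2*1370) - 2972032/(19854*50) = -335174/(1876 + 2740) - 2972032/992700 = -335174/4616 - 2972032*1/992700 = -335174*1/4616 - 743008/248175 = -167587/2308 - 743008/248175 = -43305766189/572787900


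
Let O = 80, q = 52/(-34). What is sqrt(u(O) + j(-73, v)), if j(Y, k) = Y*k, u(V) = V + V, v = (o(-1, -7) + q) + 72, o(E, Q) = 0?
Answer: I*sqrt(1440478)/17 ≈ 70.6*I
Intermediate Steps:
q = -26/17 (q = 52*(-1/34) = -26/17 ≈ -1.5294)
v = 1198/17 (v = (0 - 26/17) + 72 = -26/17 + 72 = 1198/17 ≈ 70.471)
u(V) = 2*V
sqrt(u(O) + j(-73, v)) = sqrt(2*80 - 73*1198/17) = sqrt(160 - 87454/17) = sqrt(-84734/17) = I*sqrt(1440478)/17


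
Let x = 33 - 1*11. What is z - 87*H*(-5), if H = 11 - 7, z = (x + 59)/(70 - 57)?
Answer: 22701/13 ≈ 1746.2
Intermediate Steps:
x = 22 (x = 33 - 11 = 22)
z = 81/13 (z = (22 + 59)/(70 - 57) = 81/13 ≈ 6.2308)
H = 4
z - 87*H*(-5) = 81/13 - 348*(-5) = 81/13 - 87*(-20) = 81/13 + 1740 = 22701/13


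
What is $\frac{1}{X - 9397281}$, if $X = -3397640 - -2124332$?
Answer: $- \frac{1}{10670589} \approx -9.3716 \cdot 10^{-8}$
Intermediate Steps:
$X = -1273308$ ($X = -3397640 + 2124332 = -1273308$)
$\frac{1}{X - 9397281} = \frac{1}{-1273308 - 9397281} = \frac{1}{-10670589} = - \frac{1}{10670589}$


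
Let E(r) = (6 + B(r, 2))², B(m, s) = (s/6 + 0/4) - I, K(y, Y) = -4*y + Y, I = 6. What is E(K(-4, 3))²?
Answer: 1/81 ≈ 0.012346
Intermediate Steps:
K(y, Y) = Y - 4*y
B(m, s) = -6 + s/6 (B(m, s) = (s/6 + 0/4) - 1*6 = (s*(⅙) + 0*(¼)) - 6 = (s/6 + 0) - 6 = s/6 - 6 = -6 + s/6)
E(r) = ⅑ (E(r) = (6 + (-6 + (⅙)*2))² = (6 + (-6 + ⅓))² = (6 - 17/3)² = (⅓)² = ⅑)
E(K(-4, 3))² = (⅑)² = 1/81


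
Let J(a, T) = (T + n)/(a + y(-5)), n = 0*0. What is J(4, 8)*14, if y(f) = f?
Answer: -112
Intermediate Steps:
n = 0
J(a, T) = T/(-5 + a) (J(a, T) = (T + 0)/(a - 5) = T/(-5 + a))
J(4, 8)*14 = (8/(-5 + 4))*14 = (8/(-1))*14 = (8*(-1))*14 = -8*14 = -112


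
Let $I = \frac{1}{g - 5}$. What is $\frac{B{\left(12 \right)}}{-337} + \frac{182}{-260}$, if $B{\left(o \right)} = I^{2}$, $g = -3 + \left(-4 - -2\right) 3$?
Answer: $- \frac{231187}{330260} \approx -0.70002$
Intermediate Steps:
$g = -9$ ($g = -3 + \left(-4 + 2\right) 3 = -3 - 6 = -9$)
$I = - \frac{1}{14}$ ($I = \frac{1}{-9 - 5} = \frac{1}{-14} = - \frac{1}{14} \approx -0.071429$)
$B{\left(o \right)} = \frac{1}{196}$ ($B{\left(o \right)} = \left(- \frac{1}{14}\right)^{2} = \frac{1}{196}$)
$\frac{B{\left(12 \right)}}{-337} + \frac{182}{-260} = \frac{1}{196 \left(-337\right)} + \frac{182}{-260} = \frac{1}{196} \left(- \frac{1}{337}\right) + 182 \left(- \frac{1}{260}\right) = - \frac{1}{66052} - \frac{7}{10} = - \frac{231187}{330260}$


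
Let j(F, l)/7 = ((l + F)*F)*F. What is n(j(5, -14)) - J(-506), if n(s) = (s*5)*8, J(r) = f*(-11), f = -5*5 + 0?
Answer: -63275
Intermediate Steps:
j(F, l) = 7*F²*(F + l) (j(F, l) = 7*(((l + F)*F)*F) = 7*(((F + l)*F)*F) = 7*((F*(F + l))*F) = 7*(F²*(F + l)) = 7*F²*(F + l))
f = -25 (f = -25 + 0 = -25)
J(r) = 275 (J(r) = -25*(-11) = 275)
n(s) = 40*s (n(s) = (5*s)*8 = 40*s)
n(j(5, -14)) - J(-506) = 40*(7*5²*(5 - 14)) - 1*275 = 40*(7*25*(-9)) - 275 = 40*(-1575) - 275 = -63000 - 275 = -63275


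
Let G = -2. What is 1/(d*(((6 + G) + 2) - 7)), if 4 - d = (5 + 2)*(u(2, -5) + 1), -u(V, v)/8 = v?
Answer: 1/283 ≈ 0.0035336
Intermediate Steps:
u(V, v) = -8*v
d = -283 (d = 4 - (5 + 2)*(-8*(-5) + 1) = 4 - 7*(40 + 1) = 4 - 7*41 = 4 - 1*287 = 4 - 287 = -283)
1/(d*(((6 + G) + 2) - 7)) = 1/(-283*(((6 - 2) + 2) - 7)) = 1/(-283*((4 + 2) - 7)) = 1/(-283*(6 - 7)) = 1/(-283*(-1)) = 1/283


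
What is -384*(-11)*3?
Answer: 12672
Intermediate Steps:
-384*(-11)*3 = -96*(-44)*3 = 4224*3 = 12672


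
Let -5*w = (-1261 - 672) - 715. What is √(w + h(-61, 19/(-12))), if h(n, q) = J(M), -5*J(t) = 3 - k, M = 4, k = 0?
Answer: 23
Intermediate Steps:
J(t) = -⅗ (J(t) = -(3 - 1*0)/5 = -(3 + 0)/5 = -⅕*3 = -⅗)
w = 2648/5 (w = -((-1261 - 672) - 715)/5 = -(-1933 - 715)/5 = -⅕*(-2648) = 2648/5 ≈ 529.60)
h(n, q) = -⅗
√(w + h(-61, 19/(-12))) = √(2648/5 - ⅗) = √529 = 23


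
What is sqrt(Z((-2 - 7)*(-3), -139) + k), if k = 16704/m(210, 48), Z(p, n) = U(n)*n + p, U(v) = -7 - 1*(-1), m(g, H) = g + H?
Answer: 3*sqrt(190189)/43 ≈ 30.426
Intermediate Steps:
m(g, H) = H + g
U(v) = -6 (U(v) = -7 + 1 = -6)
Z(p, n) = p - 6*n (Z(p, n) = -6*n + p = p - 6*n)
k = 2784/43 (k = 16704/(48 + 210) = 16704/258 = 16704*(1/258) = 2784/43 ≈ 64.744)
sqrt(Z((-2 - 7)*(-3), -139) + k) = sqrt(((-2 - 7)*(-3) - 6*(-139)) + 2784/43) = sqrt((-9*(-3) + 834) + 2784/43) = sqrt((27 + 834) + 2784/43) = sqrt(861 + 2784/43) = sqrt(39807/43) = 3*sqrt(190189)/43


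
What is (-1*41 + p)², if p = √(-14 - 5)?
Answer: (41 - I*√19)² ≈ 1662.0 - 357.43*I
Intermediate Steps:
p = I*√19 (p = √(-19) = I*√19 ≈ 4.3589*I)
(-1*41 + p)² = (-1*41 + I*√19)² = (-41 + I*√19)²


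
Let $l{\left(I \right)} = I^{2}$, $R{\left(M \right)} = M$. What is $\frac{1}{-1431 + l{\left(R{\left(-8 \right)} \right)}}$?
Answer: $- \frac{1}{1367} \approx -0.00073153$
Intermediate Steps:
$\frac{1}{-1431 + l{\left(R{\left(-8 \right)} \right)}} = \frac{1}{-1431 + \left(-8\right)^{2}} = \frac{1}{-1431 + 64} = \frac{1}{-1367} = - \frac{1}{1367}$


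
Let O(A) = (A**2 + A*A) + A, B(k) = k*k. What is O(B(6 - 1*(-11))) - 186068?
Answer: -18737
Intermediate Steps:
B(k) = k**2
O(A) = A + 2*A**2 (O(A) = (A**2 + A**2) + A = 2*A**2 + A = A + 2*A**2)
O(B(6 - 1*(-11))) - 186068 = (6 - 1*(-11))**2*(1 + 2*(6 - 1*(-11))**2) - 186068 = (6 + 11)**2*(1 + 2*(6 + 11)**2) - 186068 = 17**2*(1 + 2*17**2) - 186068 = 289*(1 + 2*289) - 186068 = 289*(1 + 578) - 186068 = 289*579 - 186068 = 167331 - 186068 = -18737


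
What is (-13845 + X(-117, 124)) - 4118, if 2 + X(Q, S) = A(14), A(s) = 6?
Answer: -17959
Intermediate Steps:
X(Q, S) = 4 (X(Q, S) = -2 + 6 = 4)
(-13845 + X(-117, 124)) - 4118 = (-13845 + 4) - 4118 = -13841 - 4118 = -17959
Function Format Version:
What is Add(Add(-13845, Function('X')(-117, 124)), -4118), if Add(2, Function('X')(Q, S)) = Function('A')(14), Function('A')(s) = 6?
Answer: -17959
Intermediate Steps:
Function('X')(Q, S) = 4 (Function('X')(Q, S) = Add(-2, 6) = 4)
Add(Add(-13845, Function('X')(-117, 124)), -4118) = Add(Add(-13845, 4), -4118) = Add(-13841, -4118) = -17959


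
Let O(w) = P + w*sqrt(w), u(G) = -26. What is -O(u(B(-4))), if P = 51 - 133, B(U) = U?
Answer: 82 + 26*I*sqrt(26) ≈ 82.0 + 132.57*I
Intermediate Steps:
P = -82
O(w) = -82 + w**(3/2) (O(w) = -82 + w*sqrt(w) = -82 + w**(3/2))
-O(u(B(-4))) = -(-82 + (-26)**(3/2)) = -(-82 - 26*I*sqrt(26)) = 82 + 26*I*sqrt(26)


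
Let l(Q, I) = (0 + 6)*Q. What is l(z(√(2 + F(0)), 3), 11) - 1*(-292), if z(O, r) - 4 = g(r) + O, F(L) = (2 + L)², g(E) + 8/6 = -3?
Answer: 290 + 6*√6 ≈ 304.70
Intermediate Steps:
g(E) = -13/3 (g(E) = -4/3 - 3 = -13/3)
z(O, r) = -⅓ + O (z(O, r) = 4 + (-13/3 + O) = -⅓ + O)
l(Q, I) = 6*Q
l(z(√(2 + F(0)), 3), 11) - 1*(-292) = 6*(-⅓ + √(2 + (2 + 0)²)) - 1*(-292) = 6*(-⅓ + √(2 + 2²)) + 292 = 6*(-⅓ + √(2 + 4)) + 292 = 6*(-⅓ + √6) + 292 = (-2 + 6*√6) + 292 = 290 + 6*√6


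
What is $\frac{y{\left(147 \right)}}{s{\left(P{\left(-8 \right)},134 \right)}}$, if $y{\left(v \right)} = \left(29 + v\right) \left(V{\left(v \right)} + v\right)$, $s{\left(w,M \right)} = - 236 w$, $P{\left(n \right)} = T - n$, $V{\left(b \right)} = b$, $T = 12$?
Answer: $- \frac{3234}{295} \approx -10.963$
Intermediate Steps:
$P{\left(n \right)} = 12 - n$
$y{\left(v \right)} = 2 v \left(29 + v\right)$ ($y{\left(v \right)} = \left(29 + v\right) \left(v + v\right) = \left(29 + v\right) 2 v = 2 v \left(29 + v\right)$)
$\frac{y{\left(147 \right)}}{s{\left(P{\left(-8 \right)},134 \right)}} = \frac{2 \cdot 147 \left(29 + 147\right)}{\left(-236\right) \left(12 - -8\right)} = \frac{2 \cdot 147 \cdot 176}{\left(-236\right) \left(12 + 8\right)} = \frac{51744}{\left(-236\right) 20} = \frac{51744}{-4720} = 51744 \left(- \frac{1}{4720}\right) = - \frac{3234}{295}$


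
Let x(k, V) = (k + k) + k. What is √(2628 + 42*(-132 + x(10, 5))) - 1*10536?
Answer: -10536 + 6*I*√46 ≈ -10536.0 + 40.694*I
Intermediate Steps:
x(k, V) = 3*k (x(k, V) = 2*k + k = 3*k)
√(2628 + 42*(-132 + x(10, 5))) - 1*10536 = √(2628 + 42*(-132 + 3*10)) - 1*10536 = √(2628 + 42*(-132 + 30)) - 10536 = √(2628 + 42*(-102)) - 10536 = √(2628 - 4284) - 10536 = √(-1656) - 10536 = 6*I*√46 - 10536 = -10536 + 6*I*√46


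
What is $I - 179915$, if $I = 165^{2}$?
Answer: $-152690$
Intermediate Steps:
$I = 27225$
$I - 179915 = 27225 - 179915 = -152690$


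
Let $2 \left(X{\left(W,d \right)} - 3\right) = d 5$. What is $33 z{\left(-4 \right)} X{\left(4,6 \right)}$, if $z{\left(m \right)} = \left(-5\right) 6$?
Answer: $-17820$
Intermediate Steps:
$X{\left(W,d \right)} = 3 + \frac{5 d}{2}$ ($X{\left(W,d \right)} = 3 + \frac{d 5}{2} = 3 + \frac{5 d}{2}$)
$z{\left(m \right)} = -30$
$33 z{\left(-4 \right)} X{\left(4,6 \right)} = 33 \left(-30\right) \left(3 + \frac{5}{2} \cdot 6\right) = - 990 \left(3 + 15\right) = \left(-990\right) 18 = -17820$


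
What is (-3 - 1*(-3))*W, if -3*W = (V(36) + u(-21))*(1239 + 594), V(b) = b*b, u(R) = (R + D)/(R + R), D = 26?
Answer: 0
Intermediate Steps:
u(R) = (26 + R)/(2*R) (u(R) = (R + 26)/(R + R) = (26 + R)/((2*R)) = (26 + R)*(1/(2*R)) = (26 + R)/(2*R))
V(b) = b²
W = -33254897/42 (W = -(36² + (½)*(26 - 21)/(-21))*(1239 + 594)/3 = -(1296 + (½)*(-1/21)*5)*1833/3 = -(1296 - 5/42)*1833/3 = -54427*1833/126 = -⅓*33254897/14 = -33254897/42 ≈ -7.9178e+5)
(-3 - 1*(-3))*W = (-3 - 1*(-3))*(-33254897/42) = (-3 + 3)*(-33254897/42) = 0*(-33254897/42) = 0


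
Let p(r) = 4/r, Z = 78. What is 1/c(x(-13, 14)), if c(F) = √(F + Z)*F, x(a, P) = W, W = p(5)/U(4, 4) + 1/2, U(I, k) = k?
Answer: 10*√7870/5509 ≈ 0.16103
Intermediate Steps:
W = 7/10 (W = (4/5)/4 + 1/2 = (4*(⅕))*(¼) + 1*(½) = (⅘)*(¼) + ½ = ⅕ + ½ = 7/10 ≈ 0.70000)
x(a, P) = 7/10
c(F) = F*√(78 + F) (c(F) = √(F + 78)*F = √(78 + F)*F = F*√(78 + F))
1/c(x(-13, 14)) = 1/(7*√(78 + 7/10)/10) = 1/(7*√(787/10)/10) = 1/(7*(√7870/10)/10) = 1/(7*√7870/100) = 10*√7870/5509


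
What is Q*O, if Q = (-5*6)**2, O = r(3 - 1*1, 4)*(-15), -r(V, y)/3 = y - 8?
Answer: -162000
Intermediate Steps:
r(V, y) = 24 - 3*y (r(V, y) = -3*(y - 8) = -3*(-8 + y) = 24 - 3*y)
O = -180 (O = (24 - 3*4)*(-15) = (24 - 12)*(-15) = 12*(-15) = -180)
Q = 900 (Q = (-30)**2 = 900)
Q*O = 900*(-180) = -162000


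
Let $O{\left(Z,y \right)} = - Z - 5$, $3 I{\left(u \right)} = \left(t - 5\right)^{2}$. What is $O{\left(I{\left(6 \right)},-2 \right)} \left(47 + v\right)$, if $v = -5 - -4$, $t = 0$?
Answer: $- \frac{1840}{3} \approx -613.33$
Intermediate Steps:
$I{\left(u \right)} = \frac{25}{3}$ ($I{\left(u \right)} = \frac{\left(0 - 5\right)^{2}}{3} = \frac{\left(-5\right)^{2}}{3} = \frac{1}{3} \cdot 25 = \frac{25}{3}$)
$O{\left(Z,y \right)} = -5 - Z$
$v = -1$ ($v = -5 + 4 = -1$)
$O{\left(I{\left(6 \right)},-2 \right)} \left(47 + v\right) = \left(-5 - \frac{25}{3}\right) \left(47 - 1\right) = \left(-5 - \frac{25}{3}\right) 46 = \left(- \frac{40}{3}\right) 46 = - \frac{1840}{3}$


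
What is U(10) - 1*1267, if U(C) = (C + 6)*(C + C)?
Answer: -947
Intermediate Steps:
U(C) = 2*C*(6 + C) (U(C) = (6 + C)*(2*C) = 2*C*(6 + C))
U(10) - 1*1267 = 2*10*(6 + 10) - 1*1267 = 2*10*16 - 1267 = 320 - 1267 = -947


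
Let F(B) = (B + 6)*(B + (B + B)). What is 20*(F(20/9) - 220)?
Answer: -89200/27 ≈ -3303.7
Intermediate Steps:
F(B) = 3*B*(6 + B) (F(B) = (6 + B)*(B + 2*B) = (6 + B)*(3*B) = 3*B*(6 + B))
20*(F(20/9) - 220) = 20*(3*(20/9)*(6 + 20/9) - 220) = 20*(3*(20/9)*(74/9) - 220) = 20*(1480/27 - 220) = 20*(-4460/27) = -89200/27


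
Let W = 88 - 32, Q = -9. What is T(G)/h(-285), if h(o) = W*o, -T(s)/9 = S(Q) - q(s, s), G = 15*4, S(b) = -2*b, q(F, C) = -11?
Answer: 87/5320 ≈ 0.016353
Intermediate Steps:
G = 60
T(s) = -261 (T(s) = -9*(-2*(-9) - 1*(-11)) = -9*(18 + 11) = -9*29 = -261)
W = 56
h(o) = 56*o
T(G)/h(-285) = -261/(56*(-285)) = -261/(-15960) = -261*(-1/15960) = 87/5320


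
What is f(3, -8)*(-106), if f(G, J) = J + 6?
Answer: 212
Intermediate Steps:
f(G, J) = 6 + J
f(3, -8)*(-106) = (6 - 8)*(-106) = -2*(-106) = 212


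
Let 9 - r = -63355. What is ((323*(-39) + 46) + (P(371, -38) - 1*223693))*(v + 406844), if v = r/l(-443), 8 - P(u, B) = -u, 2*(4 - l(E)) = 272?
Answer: -3162952244515/33 ≈ -9.5847e+10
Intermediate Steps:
l(E) = -132 (l(E) = 4 - 1/2*272 = 4 - 136 = -132)
r = 63364 (r = 9 - 1*(-63355) = 9 + 63355 = 63364)
P(u, B) = 8 + u (P(u, B) = 8 - (-1)*u = 8 + u)
v = -15841/33 (v = 63364/(-132) = 63364*(-1/132) = -15841/33 ≈ -480.03)
((323*(-39) + 46) + (P(371, -38) - 1*223693))*(v + 406844) = ((323*(-39) + 46) + ((8 + 371) - 1*223693))*(-15841/33 + 406844) = ((-12597 + 46) + (379 - 223693))*(13410011/33) = (-12551 - 223314)*(13410011/33) = -235865*13410011/33 = -3162952244515/33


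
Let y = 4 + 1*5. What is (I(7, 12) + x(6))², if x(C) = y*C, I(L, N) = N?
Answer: 4356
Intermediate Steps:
y = 9 (y = 4 + 5 = 9)
x(C) = 9*C
(I(7, 12) + x(6))² = (12 + 9*6)² = (12 + 54)² = 66² = 4356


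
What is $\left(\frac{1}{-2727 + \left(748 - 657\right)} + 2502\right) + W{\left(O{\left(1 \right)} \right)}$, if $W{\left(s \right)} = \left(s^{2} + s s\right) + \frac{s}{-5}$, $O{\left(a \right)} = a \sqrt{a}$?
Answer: $\frac{33000079}{13180} \approx 2503.8$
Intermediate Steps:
$O{\left(a \right)} = a^{\frac{3}{2}}$
$W{\left(s \right)} = 2 s^{2} - \frac{s}{5}$ ($W{\left(s \right)} = \left(s^{2} + s^{2}\right) + s \left(- \frac{1}{5}\right) = 2 s^{2} - \frac{s}{5}$)
$\left(\frac{1}{-2727 + \left(748 - 657\right)} + 2502\right) + W{\left(O{\left(1 \right)} \right)} = \left(\frac{1}{-2727 + \left(748 - 657\right)} + 2502\right) + \frac{1^{\frac{3}{2}} \left(-1 + 10 \cdot 1^{\frac{3}{2}}\right)}{5} = \left(\frac{1}{-2727 + \left(748 - 657\right)} + 2502\right) + \frac{1}{5} \cdot 1 \left(-1 + 10 \cdot 1\right) = \left(\frac{1}{-2727 + 91} + 2502\right) + \frac{1}{5} \cdot 1 \left(-1 + 10\right) = \left(\frac{1}{-2636} + 2502\right) + \frac{1}{5} \cdot 1 \cdot 9 = \left(- \frac{1}{2636} + 2502\right) + \frac{9}{5} = \frac{6595271}{2636} + \frac{9}{5} = \frac{33000079}{13180}$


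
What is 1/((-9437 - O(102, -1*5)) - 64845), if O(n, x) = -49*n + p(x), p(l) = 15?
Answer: -1/69299 ≈ -1.4430e-5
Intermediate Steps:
O(n, x) = 15 - 49*n (O(n, x) = -49*n + 15 = 15 - 49*n)
1/((-9437 - O(102, -1*5)) - 64845) = 1/((-9437 - (15 - 49*102)) - 64845) = 1/((-9437 - (15 - 4998)) - 64845) = 1/((-9437 - 1*(-4983)) - 64845) = 1/((-9437 + 4983) - 64845) = 1/(-4454 - 64845) = 1/(-69299) = -1/69299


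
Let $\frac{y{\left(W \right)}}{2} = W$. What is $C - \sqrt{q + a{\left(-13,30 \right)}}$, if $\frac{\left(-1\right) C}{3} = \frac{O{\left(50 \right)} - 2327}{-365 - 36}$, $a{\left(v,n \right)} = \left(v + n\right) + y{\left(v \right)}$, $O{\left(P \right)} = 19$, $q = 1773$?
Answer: $- \frac{23766}{401} \approx -59.267$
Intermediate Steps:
$y{\left(W \right)} = 2 W$
$a{\left(v,n \right)} = n + 3 v$ ($a{\left(v,n \right)} = \left(v + n\right) + 2 v = \left(n + v\right) + 2 v = n + 3 v$)
$C = - \frac{6924}{401}$ ($C = - 3 \frac{19 - 2327}{-365 - 36} = - 3 \left(- \frac{2308}{-401}\right) = - 3 \left(\left(-2308\right) \left(- \frac{1}{401}\right)\right) = \left(-3\right) \frac{2308}{401} = - \frac{6924}{401} \approx -17.267$)
$C - \sqrt{q + a{\left(-13,30 \right)}} = - \frac{6924}{401} - \sqrt{1773 + \left(30 + 3 \left(-13\right)\right)} = - \frac{6924}{401} - \sqrt{1773 + \left(30 - 39\right)} = - \frac{6924}{401} - \sqrt{1773 - 9} = - \frac{6924}{401} - \sqrt{1764} = - \frac{6924}{401} - 42 = - \frac{23766}{401}$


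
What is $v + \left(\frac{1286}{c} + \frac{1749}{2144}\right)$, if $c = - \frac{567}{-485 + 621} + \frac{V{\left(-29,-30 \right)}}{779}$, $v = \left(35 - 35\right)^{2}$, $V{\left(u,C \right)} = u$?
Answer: $- \frac{291327682583}{955445728} \approx -304.91$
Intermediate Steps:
$v = 0$ ($v = 0^{2} = 0$)
$c = - \frac{445637}{105944}$ ($c = - \frac{567}{-485 + 621} - \frac{29}{779} = - \frac{567}{136} - \frac{29}{779} = - \frac{445637}{105944} \approx -4.2063$)
$v + \left(\frac{1286}{c} + \frac{1749}{2144}\right) = 0 + \left(\frac{1286}{- \frac{445637}{105944}} + \frac{1749}{2144}\right) = 0 + \left(1286 \left(- \frac{105944}{445637}\right) + 1749 \cdot \frac{1}{2144}\right) = 0 + \left(- \frac{136243984}{445637} + \frac{1749}{2144}\right) = 0 - \frac{291327682583}{955445728} = - \frac{291327682583}{955445728}$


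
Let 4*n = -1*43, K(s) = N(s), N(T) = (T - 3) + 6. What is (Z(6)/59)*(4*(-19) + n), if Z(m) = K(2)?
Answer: -1735/236 ≈ -7.3517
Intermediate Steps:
N(T) = 3 + T (N(T) = (-3 + T) + 6 = 3 + T)
K(s) = 3 + s
Z(m) = 5 (Z(m) = 3 + 2 = 5)
n = -43/4 (n = (-1*43)/4 = (¼)*(-43) = -43/4 ≈ -10.750)
(Z(6)/59)*(4*(-19) + n) = (5/59)*(4*(-19) - 43/4) = (5*(1/59))*(-76 - 43/4) = (5/59)*(-347/4) = -1735/236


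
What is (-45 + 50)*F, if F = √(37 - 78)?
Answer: 5*I*√41 ≈ 32.016*I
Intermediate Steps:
F = I*√41 (F = √(-41) = I*√41 ≈ 6.4031*I)
(-45 + 50)*F = (-45 + 50)*(I*√41) = 5*(I*√41) = 5*I*√41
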